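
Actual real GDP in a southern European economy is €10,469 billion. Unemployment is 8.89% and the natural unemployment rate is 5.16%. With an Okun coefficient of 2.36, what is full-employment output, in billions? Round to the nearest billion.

Unemployment gap = 8.89 - 5.16 = 3.73 points, so output gap = -2.36 × 3.73 = -8.8028%.
Since Y = Y* × (1 + gap/100), Y* = 10469/0.911972 ≈ 11480 billion.

€11,480 billion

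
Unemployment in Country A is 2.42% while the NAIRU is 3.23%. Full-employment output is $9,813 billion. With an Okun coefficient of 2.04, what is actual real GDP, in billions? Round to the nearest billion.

Unemployment gap = 2.42 - 3.23 = -0.81 points, so the output gap is -2.04 × (-0.81) = 1.6524%.
Actual GDP = 9813 × (1 + 1.6524/100) = 9813 × 1.016524 ≈ 9975 billion.

$9,975 billion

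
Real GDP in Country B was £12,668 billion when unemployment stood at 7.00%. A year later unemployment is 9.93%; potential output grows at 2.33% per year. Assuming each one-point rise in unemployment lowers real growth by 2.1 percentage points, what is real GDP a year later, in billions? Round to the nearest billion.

Δu = 9.93 - 7 = 2.93 points.
Okun's law (growth form): g_Y = g_Y* - β × Δu = 2.33 - 2.1 × (2.93) = 2.33 - 6.153 = -3.823%.
Real GDP in the next year = 12668 × (1 - 3.823/100) = 12668 × 0.96177 ≈ 12184 billion.

£12,184 billion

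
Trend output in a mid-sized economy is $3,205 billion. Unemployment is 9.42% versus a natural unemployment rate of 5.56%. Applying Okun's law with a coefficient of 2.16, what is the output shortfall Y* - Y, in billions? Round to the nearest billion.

$267 billion

Output gap = -2.16 × (9.42 - 5.56) = -2.16 × 3.86 = -8.3376%.
Actual GDP ≈ 3205 × 0.916624 ≈ 2938 billion, so the shortfall is 3205 - 2938 = 267 billion.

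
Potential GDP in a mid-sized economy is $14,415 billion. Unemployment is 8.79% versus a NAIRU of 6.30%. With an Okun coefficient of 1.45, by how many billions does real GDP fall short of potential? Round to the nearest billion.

Output gap = -1.45 × (8.79 - 6.3) = -1.45 × 2.49 = -3.6105%.
Actual GDP ≈ 14415 × 0.963895 ≈ 13895 billion, so the shortfall is 14415 - 13895 = 520 billion.

$520 billion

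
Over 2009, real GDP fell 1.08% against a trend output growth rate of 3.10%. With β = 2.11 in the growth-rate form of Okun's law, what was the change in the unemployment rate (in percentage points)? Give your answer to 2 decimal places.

1.98 percentage points

Growth-rate Okun's law: g_Y = g_Y* - β × Δu, so Δu = (g_Y* - g_Y)/β.
Δu = (3.1 + 1.08)/2.11 = 4.18/2.11 = 1.98 percentage points.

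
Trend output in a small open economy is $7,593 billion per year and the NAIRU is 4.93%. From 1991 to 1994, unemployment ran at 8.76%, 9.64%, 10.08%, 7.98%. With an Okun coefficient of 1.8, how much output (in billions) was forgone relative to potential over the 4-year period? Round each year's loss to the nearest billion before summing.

$2,288 billion

Year 1991: gap = -1.8 × (8.76 - 4.93) = -6.894%, loss ≈ 7593 × 6.894/100 ≈ 523.
Year 1992: gap = -1.8 × (9.64 - 4.93) = -8.478%, loss ≈ 7593 × 8.478/100 ≈ 644.
Year 1993: gap = -1.8 × (10.08 - 4.93) = -9.27%, loss ≈ 7593 × 9.27/100 ≈ 704.
Year 1994: gap = -1.8 × (7.98 - 4.93) = -5.49%, loss ≈ 7593 × 5.49/100 ≈ 417.
Total lost output = 523 + 644 + 704 + 417 = 2288 billion.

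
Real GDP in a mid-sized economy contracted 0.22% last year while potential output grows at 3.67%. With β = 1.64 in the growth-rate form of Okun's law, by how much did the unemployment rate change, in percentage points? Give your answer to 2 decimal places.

Growth-rate Okun's law: g_Y = g_Y* - β × Δu, so Δu = (g_Y* - g_Y)/β.
Δu = (3.67 + 0.22)/1.64 = 3.89/1.64 = 2.37 percentage points.

2.37 percentage points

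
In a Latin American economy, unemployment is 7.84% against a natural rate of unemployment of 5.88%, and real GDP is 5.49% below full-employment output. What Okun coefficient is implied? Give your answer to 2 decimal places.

Okun's law: output gap = -β × (u - u*).
-5.49 = -β × (7.84 - 5.88) = -β × 1.96, so β = 5.49/1.96 = 2.80.

β ≈ 2.80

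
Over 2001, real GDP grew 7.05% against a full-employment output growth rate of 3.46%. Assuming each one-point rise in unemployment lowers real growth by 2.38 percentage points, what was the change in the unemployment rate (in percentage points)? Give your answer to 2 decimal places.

-1.51 percentage points

Growth-rate Okun's law: g_Y = g_Y* - β × Δu, so Δu = (g_Y* - g_Y)/β.
Δu = (3.46 - 7.05)/2.38 = -3.59/2.38 = -1.51 percentage points.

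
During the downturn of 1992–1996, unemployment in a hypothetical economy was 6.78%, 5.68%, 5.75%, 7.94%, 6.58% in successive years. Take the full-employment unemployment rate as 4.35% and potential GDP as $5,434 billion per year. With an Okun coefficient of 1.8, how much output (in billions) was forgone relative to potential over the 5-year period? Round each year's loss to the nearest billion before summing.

$1,074 billion

Year 1992: gap = -1.8 × (6.78 - 4.35) = -4.374%, loss ≈ 5434 × 4.374/100 ≈ 238.
Year 1993: gap = -1.8 × (5.68 - 4.35) = -2.394%, loss ≈ 5434 × 2.394/100 ≈ 130.
Year 1994: gap = -1.8 × (5.75 - 4.35) = -2.52%, loss ≈ 5434 × 2.52/100 ≈ 137.
Year 1995: gap = -1.8 × (7.94 - 4.35) = -6.462%, loss ≈ 5434 × 6.462/100 ≈ 351.
Year 1996: gap = -1.8 × (6.58 - 4.35) = -4.014%, loss ≈ 5434 × 4.014/100 ≈ 218.
Total lost output = 238 + 130 + 137 + 351 + 218 = 1074 billion.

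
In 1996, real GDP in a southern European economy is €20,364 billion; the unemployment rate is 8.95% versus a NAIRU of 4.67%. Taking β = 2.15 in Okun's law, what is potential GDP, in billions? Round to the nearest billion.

€22,428 billion

Unemployment gap = 8.95 - 4.67 = 4.28 points, so output gap = -2.15 × 4.28 = -9.202%.
Since Y = Y* × (1 + gap/100), Y* = 20364/0.90798 ≈ 22428 billion.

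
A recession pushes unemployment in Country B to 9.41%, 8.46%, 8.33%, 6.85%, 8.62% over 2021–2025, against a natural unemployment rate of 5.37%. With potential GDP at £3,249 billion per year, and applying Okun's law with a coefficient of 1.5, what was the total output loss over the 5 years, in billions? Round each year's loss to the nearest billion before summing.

£722 billion

Year 2021: gap = -1.5 × (9.41 - 5.37) = -6.06%, loss ≈ 3249 × 6.06/100 ≈ 197.
Year 2022: gap = -1.5 × (8.46 - 5.37) = -4.635%, loss ≈ 3249 × 4.635/100 ≈ 151.
Year 2023: gap = -1.5 × (8.33 - 5.37) = -4.44%, loss ≈ 3249 × 4.44/100 ≈ 144.
Year 2024: gap = -1.5 × (6.85 - 5.37) = -2.22%, loss ≈ 3249 × 2.22/100 ≈ 72.
Year 2025: gap = -1.5 × (8.62 - 5.37) = -4.875%, loss ≈ 3249 × 4.875/100 ≈ 158.
Total lost output = 197 + 151 + 144 + 72 + 158 = 722 billion.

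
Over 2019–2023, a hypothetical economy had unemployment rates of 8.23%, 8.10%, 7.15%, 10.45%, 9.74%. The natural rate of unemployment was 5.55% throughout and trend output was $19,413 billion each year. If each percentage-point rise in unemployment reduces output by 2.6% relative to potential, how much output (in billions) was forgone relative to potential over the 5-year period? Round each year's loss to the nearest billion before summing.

$8,036 billion

Year 2019: gap = -2.6 × (8.23 - 5.55) = -6.968%, loss ≈ 19413 × 6.968/100 ≈ 1353.
Year 2020: gap = -2.6 × (8.1 - 5.55) = -6.63%, loss ≈ 19413 × 6.63/100 ≈ 1287.
Year 2021: gap = -2.6 × (7.15 - 5.55) = -4.16%, loss ≈ 19413 × 4.16/100 ≈ 808.
Year 2022: gap = -2.6 × (10.45 - 5.55) = -12.74%, loss ≈ 19413 × 12.74/100 ≈ 2473.
Year 2023: gap = -2.6 × (9.74 - 5.55) = -10.894%, loss ≈ 19413 × 10.894/100 ≈ 2115.
Total lost output = 1353 + 1287 + 808 + 2473 + 2115 = 8036 billion.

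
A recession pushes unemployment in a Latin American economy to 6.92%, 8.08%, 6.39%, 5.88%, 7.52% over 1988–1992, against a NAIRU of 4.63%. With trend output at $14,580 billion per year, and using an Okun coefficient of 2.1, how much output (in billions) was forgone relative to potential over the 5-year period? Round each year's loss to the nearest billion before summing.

Year 1988: gap = -2.1 × (6.92 - 4.63) = -4.809%, loss ≈ 14580 × 4.809/100 ≈ 701.
Year 1989: gap = -2.1 × (8.08 - 4.63) = -7.245%, loss ≈ 14580 × 7.245/100 ≈ 1056.
Year 1990: gap = -2.1 × (6.39 - 4.63) = -3.696%, loss ≈ 14580 × 3.696/100 ≈ 539.
Year 1991: gap = -2.1 × (5.88 - 4.63) = -2.625%, loss ≈ 14580 × 2.625/100 ≈ 383.
Year 1992: gap = -2.1 × (7.52 - 4.63) = -6.069%, loss ≈ 14580 × 6.069/100 ≈ 885.
Total lost output = 701 + 1056 + 539 + 383 + 885 = 3564 billion.

$3,564 billion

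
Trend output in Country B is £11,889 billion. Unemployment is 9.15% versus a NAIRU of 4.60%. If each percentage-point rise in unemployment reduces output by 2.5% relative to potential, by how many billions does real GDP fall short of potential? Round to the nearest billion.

£1,352 billion

Output gap = -2.5 × (9.15 - 4.6) = -2.5 × 4.55 = -11.375%.
Actual GDP ≈ 11889 × 0.88625 ≈ 10537 billion, so the shortfall is 11889 - 10537 = 1352 billion.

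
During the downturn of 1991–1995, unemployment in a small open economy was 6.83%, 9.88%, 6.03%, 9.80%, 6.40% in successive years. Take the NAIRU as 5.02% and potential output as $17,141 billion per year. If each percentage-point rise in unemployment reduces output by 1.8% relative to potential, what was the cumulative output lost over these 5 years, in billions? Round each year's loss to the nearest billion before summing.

$4,270 billion

Year 1991: gap = -1.8 × (6.83 - 5.02) = -3.258%, loss ≈ 17141 × 3.258/100 ≈ 558.
Year 1992: gap = -1.8 × (9.88 - 5.02) = -8.748%, loss ≈ 17141 × 8.748/100 ≈ 1499.
Year 1993: gap = -1.8 × (6.03 - 5.02) = -1.818%, loss ≈ 17141 × 1.818/100 ≈ 312.
Year 1994: gap = -1.8 × (9.8 - 5.02) = -8.604%, loss ≈ 17141 × 8.604/100 ≈ 1475.
Year 1995: gap = -1.8 × (6.4 - 5.02) = -2.484%, loss ≈ 17141 × 2.484/100 ≈ 426.
Total lost output = 558 + 1499 + 312 + 1475 + 426 = 4270 billion.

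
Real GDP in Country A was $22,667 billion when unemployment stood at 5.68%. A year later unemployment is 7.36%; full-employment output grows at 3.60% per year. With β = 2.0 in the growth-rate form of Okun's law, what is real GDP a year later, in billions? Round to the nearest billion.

$22,721 billion

Δu = 7.36 - 5.68 = 1.68 points.
Okun's law (growth form): g_Y = g_Y* - β × Δu = 3.60 - 2.0 × (1.68) = 3.6 - 3.36 = 0.24%.
Real GDP in the next year = 22667 × (1 + 0.24/100) = 22667 × 1.0024 ≈ 22721 billion.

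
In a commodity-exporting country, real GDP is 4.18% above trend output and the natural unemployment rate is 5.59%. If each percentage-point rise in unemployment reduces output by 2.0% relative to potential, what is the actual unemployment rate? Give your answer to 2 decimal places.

3.50%

From Okun's law, u - u* = -(output gap)/β = -(4.18)/2.0 = -2.09 points.
So u = 5.59 - 2.09 = 3.50%.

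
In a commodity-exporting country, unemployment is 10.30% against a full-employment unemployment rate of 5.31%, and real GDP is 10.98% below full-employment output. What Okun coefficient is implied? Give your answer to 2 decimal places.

Okun's law: output gap = -β × (u - u*).
-10.98 = -β × (10.3 - 5.31) = -β × 4.99, so β = 10.98/4.99 = 2.20.

β ≈ 2.20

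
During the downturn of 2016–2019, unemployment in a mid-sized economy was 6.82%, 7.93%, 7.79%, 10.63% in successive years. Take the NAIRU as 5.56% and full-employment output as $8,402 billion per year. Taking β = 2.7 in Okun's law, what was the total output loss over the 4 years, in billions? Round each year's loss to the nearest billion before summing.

$2,480 billion

Year 2016: gap = -2.7 × (6.82 - 5.56) = -3.402%, loss ≈ 8402 × 3.402/100 ≈ 286.
Year 2017: gap = -2.7 × (7.93 - 5.56) = -6.399%, loss ≈ 8402 × 6.399/100 ≈ 538.
Year 2018: gap = -2.7 × (7.79 - 5.56) = -6.021%, loss ≈ 8402 × 6.021/100 ≈ 506.
Year 2019: gap = -2.7 × (10.63 - 5.56) = -13.689%, loss ≈ 8402 × 13.689/100 ≈ 1150.
Total lost output = 286 + 538 + 506 + 1150 = 2480 billion.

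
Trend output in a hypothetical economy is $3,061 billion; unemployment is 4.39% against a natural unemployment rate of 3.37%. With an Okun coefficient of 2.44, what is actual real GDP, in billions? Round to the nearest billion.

$2,985 billion

Unemployment gap = 4.39 - 3.37 = 1.02 points, so the output gap is -2.44 × 1.02 = -2.4888%.
Actual GDP = 3061 × (1 - 2.4888/100) = 3061 × 0.975112 ≈ 2985 billion.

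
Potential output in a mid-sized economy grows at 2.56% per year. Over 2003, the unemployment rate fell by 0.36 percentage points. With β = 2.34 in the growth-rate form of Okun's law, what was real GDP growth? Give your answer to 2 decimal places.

3.40%

Growth-rate Okun's law: g_Y = g_Y* - β × Δu.
g_Y = 2.56 - 2.34 × (-0.36) = 2.56 + 0.8424 = 3.4024%, i.e. 3.40% to 2 d.p.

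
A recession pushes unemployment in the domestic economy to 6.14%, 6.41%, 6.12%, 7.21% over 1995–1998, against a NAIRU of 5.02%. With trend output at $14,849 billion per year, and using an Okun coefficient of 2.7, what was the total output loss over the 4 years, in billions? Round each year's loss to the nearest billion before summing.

Year 1995: gap = -2.7 × (6.14 - 5.02) = -3.024%, loss ≈ 14849 × 3.024/100 ≈ 449.
Year 1996: gap = -2.7 × (6.41 - 5.02) = -3.753%, loss ≈ 14849 × 3.753/100 ≈ 557.
Year 1997: gap = -2.7 × (6.12 - 5.02) = -2.97%, loss ≈ 14849 × 2.97/100 ≈ 441.
Year 1998: gap = -2.7 × (7.21 - 5.02) = -5.913%, loss ≈ 14849 × 5.913/100 ≈ 878.
Total lost output = 449 + 557 + 441 + 878 = 2325 billion.

$2,325 billion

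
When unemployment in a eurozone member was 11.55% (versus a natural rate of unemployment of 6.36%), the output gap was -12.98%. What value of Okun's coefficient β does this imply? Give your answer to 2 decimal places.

β ≈ 2.50

Okun's law: output gap = -β × (u - u*).
-12.98 = -β × (11.55 - 6.36) = -β × 5.19, so β = 12.98/5.19 = 2.50.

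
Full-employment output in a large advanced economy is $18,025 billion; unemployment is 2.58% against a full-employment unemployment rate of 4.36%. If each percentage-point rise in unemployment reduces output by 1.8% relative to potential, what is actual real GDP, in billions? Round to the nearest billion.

$18,603 billion

Unemployment gap = 2.58 - 4.36 = -1.78 points, so the output gap is -1.8 × (-1.78) = 3.204%.
Actual GDP = 18025 × (1 + 3.204/100) = 18025 × 1.03204 ≈ 18603 billion.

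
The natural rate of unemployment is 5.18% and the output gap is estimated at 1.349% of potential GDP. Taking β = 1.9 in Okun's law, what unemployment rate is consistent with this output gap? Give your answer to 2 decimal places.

4.47%

From Okun's law, u - u* = -(output gap)/β = -(1.349)/1.9 = -0.71 points.
So u = 5.18 - 0.71 = 4.47%.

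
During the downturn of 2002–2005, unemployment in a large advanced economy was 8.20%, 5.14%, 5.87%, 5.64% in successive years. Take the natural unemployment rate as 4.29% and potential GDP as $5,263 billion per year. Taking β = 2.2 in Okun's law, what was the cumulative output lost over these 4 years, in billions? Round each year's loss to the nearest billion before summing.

$890 billion

Year 2002: gap = -2.2 × (8.2 - 4.29) = -8.602%, loss ≈ 5263 × 8.602/100 ≈ 453.
Year 2003: gap = -2.2 × (5.14 - 4.29) = -1.87%, loss ≈ 5263 × 1.87/100 ≈ 98.
Year 2004: gap = -2.2 × (5.87 - 4.29) = -3.476%, loss ≈ 5263 × 3.476/100 ≈ 183.
Year 2005: gap = -2.2 × (5.64 - 4.29) = -2.97%, loss ≈ 5263 × 2.97/100 ≈ 156.
Total lost output = 453 + 98 + 183 + 156 = 890 billion.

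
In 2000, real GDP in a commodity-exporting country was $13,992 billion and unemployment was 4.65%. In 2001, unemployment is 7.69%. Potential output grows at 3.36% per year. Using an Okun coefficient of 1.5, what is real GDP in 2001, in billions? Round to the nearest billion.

$13,824 billion

Δu = 7.69 - 4.65 = 3.04 points.
Okun's law (growth form): g_Y = g_Y* - β × Δu = 3.36 - 1.5 × (3.04) = 3.36 - 4.56 = -1.2%.
Real GDP in the next year = 13992 × (1 - 1.2/100) = 13992 × 0.988 ≈ 13824 billion.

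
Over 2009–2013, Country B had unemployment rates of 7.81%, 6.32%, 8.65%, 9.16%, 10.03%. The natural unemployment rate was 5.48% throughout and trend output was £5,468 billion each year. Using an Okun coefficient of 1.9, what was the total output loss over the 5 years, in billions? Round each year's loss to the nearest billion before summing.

£1,513 billion

Year 2009: gap = -1.9 × (7.81 - 5.48) = -4.427%, loss ≈ 5468 × 4.427/100 ≈ 242.
Year 2010: gap = -1.9 × (6.32 - 5.48) = -1.596%, loss ≈ 5468 × 1.596/100 ≈ 87.
Year 2011: gap = -1.9 × (8.65 - 5.48) = -6.023%, loss ≈ 5468 × 6.023/100 ≈ 329.
Year 2012: gap = -1.9 × (9.16 - 5.48) = -6.992%, loss ≈ 5468 × 6.992/100 ≈ 382.
Year 2013: gap = -1.9 × (10.03 - 5.48) = -8.645%, loss ≈ 5468 × 8.645/100 ≈ 473.
Total lost output = 242 + 87 + 329 + 382 + 473 = 1513 billion.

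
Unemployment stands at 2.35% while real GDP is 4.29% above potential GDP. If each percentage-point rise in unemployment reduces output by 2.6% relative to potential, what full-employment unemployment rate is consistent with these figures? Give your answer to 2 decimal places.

4.00%

From Okun's law, u - u* = -(output gap)/β = -(4.29)/2.6 = -1.65 points.
So u* = 2.35 + 1.65 = 4.00%.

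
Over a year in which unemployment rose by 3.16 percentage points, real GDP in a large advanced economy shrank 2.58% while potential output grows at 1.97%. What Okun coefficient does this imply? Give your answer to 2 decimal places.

β ≈ 1.44

Growth form: g_Y = g_Y* - β × Δu, so β = (g_Y* - g_Y)/Δu.
β = (1.97 + 2.58)/3.16 = 4.55/3.16 = 1.44.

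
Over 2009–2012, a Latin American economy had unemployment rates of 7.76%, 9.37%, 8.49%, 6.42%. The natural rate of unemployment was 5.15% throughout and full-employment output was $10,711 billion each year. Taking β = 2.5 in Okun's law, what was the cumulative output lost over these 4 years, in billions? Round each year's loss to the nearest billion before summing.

$3,063 billion

Year 2009: gap = -2.5 × (7.76 - 5.15) = -6.525%, loss ≈ 10711 × 6.525/100 ≈ 699.
Year 2010: gap = -2.5 × (9.37 - 5.15) = -10.55%, loss ≈ 10711 × 10.55/100 ≈ 1130.
Year 2011: gap = -2.5 × (8.49 - 5.15) = -8.35%, loss ≈ 10711 × 8.35/100 ≈ 894.
Year 2012: gap = -2.5 × (6.42 - 5.15) = -3.175%, loss ≈ 10711 × 3.175/100 ≈ 340.
Total lost output = 699 + 1130 + 894 + 340 = 3063 billion.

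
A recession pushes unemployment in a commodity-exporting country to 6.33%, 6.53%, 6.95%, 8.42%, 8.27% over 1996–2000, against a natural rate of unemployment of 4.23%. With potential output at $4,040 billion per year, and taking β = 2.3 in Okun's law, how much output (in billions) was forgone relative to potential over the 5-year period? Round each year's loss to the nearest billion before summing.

Year 1996: gap = -2.3 × (6.33 - 4.23) = -4.83%, loss ≈ 4040 × 4.83/100 ≈ 195.
Year 1997: gap = -2.3 × (6.53 - 4.23) = -5.29%, loss ≈ 4040 × 5.29/100 ≈ 214.
Year 1998: gap = -2.3 × (6.95 - 4.23) = -6.256%, loss ≈ 4040 × 6.256/100 ≈ 253.
Year 1999: gap = -2.3 × (8.42 - 4.23) = -9.637%, loss ≈ 4040 × 9.637/100 ≈ 389.
Year 2000: gap = -2.3 × (8.27 - 4.23) = -9.292%, loss ≈ 4040 × 9.292/100 ≈ 375.
Total lost output = 195 + 214 + 253 + 389 + 375 = 1426 billion.

$1,426 billion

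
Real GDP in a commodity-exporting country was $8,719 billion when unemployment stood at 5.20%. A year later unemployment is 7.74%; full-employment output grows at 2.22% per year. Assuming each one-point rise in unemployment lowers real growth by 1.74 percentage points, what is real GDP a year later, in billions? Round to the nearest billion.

Δu = 7.74 - 5.2 = 2.54 points.
Okun's law (growth form): g_Y = g_Y* - β × Δu = 2.22 - 1.74 × (2.54) = 2.22 - 4.4196 = -2.1996%.
Real GDP in the next year = 8719 × (1 - 2.1996/100) = 8719 × 0.978004 ≈ 8527 billion.

$8,527 billion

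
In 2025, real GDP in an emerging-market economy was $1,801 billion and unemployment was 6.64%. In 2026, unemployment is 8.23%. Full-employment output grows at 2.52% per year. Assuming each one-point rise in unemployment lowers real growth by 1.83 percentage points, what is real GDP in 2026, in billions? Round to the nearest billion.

$1,794 billion

Δu = 8.23 - 6.64 = 1.59 points.
Okun's law (growth form): g_Y = g_Y* - β × Δu = 2.52 - 1.83 × (1.59) = 2.52 - 2.9097 = -0.3897%.
Real GDP in the next year = 1801 × (1 - 0.3897/100) = 1801 × 0.996103 ≈ 1794 billion.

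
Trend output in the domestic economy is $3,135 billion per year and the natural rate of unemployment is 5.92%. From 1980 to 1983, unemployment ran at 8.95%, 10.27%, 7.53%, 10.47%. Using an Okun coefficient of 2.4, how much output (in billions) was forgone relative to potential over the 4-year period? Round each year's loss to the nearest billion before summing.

$1,018 billion

Year 1980: gap = -2.4 × (8.95 - 5.92) = -7.272%, loss ≈ 3135 × 7.272/100 ≈ 228.
Year 1981: gap = -2.4 × (10.27 - 5.92) = -10.44%, loss ≈ 3135 × 10.44/100 ≈ 327.
Year 1982: gap = -2.4 × (7.53 - 5.92) = -3.864%, loss ≈ 3135 × 3.864/100 ≈ 121.
Year 1983: gap = -2.4 × (10.47 - 5.92) = -10.92%, loss ≈ 3135 × 10.92/100 ≈ 342.
Total lost output = 228 + 327 + 121 + 342 = 1018 billion.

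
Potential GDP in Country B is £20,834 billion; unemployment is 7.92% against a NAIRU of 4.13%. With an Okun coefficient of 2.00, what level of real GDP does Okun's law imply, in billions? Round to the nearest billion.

£19,255 billion

Unemployment gap = 7.92 - 4.13 = 3.79 points, so the output gap is -2 × 3.79 = -7.58%.
Actual GDP = 20834 × (1 - 7.58/100) = 20834 × 0.9242 ≈ 19255 billion.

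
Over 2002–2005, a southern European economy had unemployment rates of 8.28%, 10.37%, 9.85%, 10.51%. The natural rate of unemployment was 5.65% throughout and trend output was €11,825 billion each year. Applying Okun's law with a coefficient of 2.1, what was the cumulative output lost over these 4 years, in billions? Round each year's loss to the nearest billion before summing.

€4,075 billion

Year 2002: gap = -2.1 × (8.28 - 5.65) = -5.523%, loss ≈ 11825 × 5.523/100 ≈ 653.
Year 2003: gap = -2.1 × (10.37 - 5.65) = -9.912%, loss ≈ 11825 × 9.912/100 ≈ 1172.
Year 2004: gap = -2.1 × (9.85 - 5.65) = -8.82%, loss ≈ 11825 × 8.82/100 ≈ 1043.
Year 2005: gap = -2.1 × (10.51 - 5.65) = -10.206%, loss ≈ 11825 × 10.206/100 ≈ 1207.
Total lost output = 653 + 1172 + 1043 + 1207 = 4075 billion.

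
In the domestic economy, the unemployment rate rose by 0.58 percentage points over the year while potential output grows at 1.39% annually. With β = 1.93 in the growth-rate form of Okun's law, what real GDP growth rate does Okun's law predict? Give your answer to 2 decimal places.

Growth-rate Okun's law: g_Y = g_Y* - β × Δu.
g_Y = 1.39 - 1.93 × (0.58) = 1.39 - 1.1194 = 0.2706%, i.e. 0.27% to 2 d.p.

0.27%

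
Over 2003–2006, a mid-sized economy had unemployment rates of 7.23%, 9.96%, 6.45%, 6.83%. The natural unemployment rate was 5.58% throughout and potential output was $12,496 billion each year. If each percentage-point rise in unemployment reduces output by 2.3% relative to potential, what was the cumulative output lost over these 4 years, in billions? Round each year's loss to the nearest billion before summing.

Year 2003: gap = -2.3 × (7.23 - 5.58) = -3.795%, loss ≈ 12496 × 3.795/100 ≈ 474.
Year 2004: gap = -2.3 × (9.96 - 5.58) = -10.074%, loss ≈ 12496 × 10.074/100 ≈ 1259.
Year 2005: gap = -2.3 × (6.45 - 5.58) = -2.001%, loss ≈ 12496 × 2.001/100 ≈ 250.
Year 2006: gap = -2.3 × (6.83 - 5.58) = -2.875%, loss ≈ 12496 × 2.875/100 ≈ 359.
Total lost output = 474 + 1259 + 250 + 359 = 2342 billion.

$2,342 billion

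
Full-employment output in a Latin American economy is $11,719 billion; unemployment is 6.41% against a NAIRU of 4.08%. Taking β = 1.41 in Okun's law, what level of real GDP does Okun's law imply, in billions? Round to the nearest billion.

Unemployment gap = 6.41 - 4.08 = 2.33 points, so the output gap is -1.41 × 2.33 = -3.2853%.
Actual GDP = 11719 × (1 - 3.2853/100) = 11719 × 0.967147 ≈ 11334 billion.

$11,334 billion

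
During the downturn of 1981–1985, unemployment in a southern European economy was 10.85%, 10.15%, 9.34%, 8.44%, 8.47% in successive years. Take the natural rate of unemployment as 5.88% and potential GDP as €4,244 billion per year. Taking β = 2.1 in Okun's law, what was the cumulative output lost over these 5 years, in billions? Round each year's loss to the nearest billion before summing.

€1,591 billion

Year 1981: gap = -2.1 × (10.85 - 5.88) = -10.437%, loss ≈ 4244 × 10.437/100 ≈ 443.
Year 1982: gap = -2.1 × (10.15 - 5.88) = -8.967%, loss ≈ 4244 × 8.967/100 ≈ 381.
Year 1983: gap = -2.1 × (9.34 - 5.88) = -7.266%, loss ≈ 4244 × 7.266/100 ≈ 308.
Year 1984: gap = -2.1 × (8.44 - 5.88) = -5.376%, loss ≈ 4244 × 5.376/100 ≈ 228.
Year 1985: gap = -2.1 × (8.47 - 5.88) = -5.439%, loss ≈ 4244 × 5.439/100 ≈ 231.
Total lost output = 443 + 381 + 308 + 228 + 231 = 1591 billion.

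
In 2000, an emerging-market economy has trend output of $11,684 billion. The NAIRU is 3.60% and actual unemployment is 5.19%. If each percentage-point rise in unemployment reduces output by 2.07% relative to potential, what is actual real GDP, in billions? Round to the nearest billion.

Unemployment gap = 5.19 - 3.6 = 1.59 points, so the output gap is -2.07 × 1.59 = -3.2913%.
Actual GDP = 11684 × (1 - 3.2913/100) = 11684 × 0.967087 ≈ 11299 billion.

$11,299 billion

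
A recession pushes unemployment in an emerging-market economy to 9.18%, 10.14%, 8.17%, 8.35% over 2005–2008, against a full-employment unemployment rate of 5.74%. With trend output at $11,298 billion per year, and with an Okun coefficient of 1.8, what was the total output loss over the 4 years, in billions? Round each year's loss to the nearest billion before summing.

$2,620 billion

Year 2005: gap = -1.8 × (9.18 - 5.74) = -6.192%, loss ≈ 11298 × 6.192/100 ≈ 700.
Year 2006: gap = -1.8 × (10.14 - 5.74) = -7.92%, loss ≈ 11298 × 7.92/100 ≈ 895.
Year 2007: gap = -1.8 × (8.17 - 5.74) = -4.374%, loss ≈ 11298 × 4.374/100 ≈ 494.
Year 2008: gap = -1.8 × (8.35 - 5.74) = -4.698%, loss ≈ 11298 × 4.698/100 ≈ 531.
Total lost output = 700 + 895 + 494 + 531 = 2620 billion.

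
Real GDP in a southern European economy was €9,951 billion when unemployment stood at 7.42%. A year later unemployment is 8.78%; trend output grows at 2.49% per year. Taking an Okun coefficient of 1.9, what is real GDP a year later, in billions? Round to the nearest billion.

Δu = 8.78 - 7.42 = 1.36 points.
Okun's law (growth form): g_Y = g_Y* - β × Δu = 2.49 - 1.9 × (1.36) = 2.49 - 2.584 = -0.094%.
Real GDP in the next year = 9951 × (1 - 0.094/100) = 9951 × 0.99906 ≈ 9942 billion.

€9,942 billion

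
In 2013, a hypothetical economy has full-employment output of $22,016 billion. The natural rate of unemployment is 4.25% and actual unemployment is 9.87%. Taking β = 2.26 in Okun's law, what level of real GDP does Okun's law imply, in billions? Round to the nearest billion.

$19,220 billion

Unemployment gap = 9.87 - 4.25 = 5.62 points, so the output gap is -2.26 × 5.62 = -12.7012%.
Actual GDP = 22016 × (1 - 12.7012/100) = 22016 × 0.872988 ≈ 19220 billion.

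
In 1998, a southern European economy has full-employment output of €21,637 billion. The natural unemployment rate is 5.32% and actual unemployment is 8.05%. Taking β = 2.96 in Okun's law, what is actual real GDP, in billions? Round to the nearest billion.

Unemployment gap = 8.05 - 5.32 = 2.73 points, so the output gap is -2.96 × 2.73 = -8.0808%.
Actual GDP = 21637 × (1 - 8.0808/100) = 21637 × 0.919192 ≈ 19889 billion.

€19,889 billion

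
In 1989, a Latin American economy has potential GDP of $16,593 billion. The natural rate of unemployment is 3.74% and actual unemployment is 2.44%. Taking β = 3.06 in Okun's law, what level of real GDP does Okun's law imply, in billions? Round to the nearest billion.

Unemployment gap = 2.44 - 3.74 = -1.3 points, so the output gap is -3.06 × (-1.3) = 3.978%.
Actual GDP = 16593 × (1 + 3.978/100) = 16593 × 1.03978 ≈ 17253 billion.

$17,253 billion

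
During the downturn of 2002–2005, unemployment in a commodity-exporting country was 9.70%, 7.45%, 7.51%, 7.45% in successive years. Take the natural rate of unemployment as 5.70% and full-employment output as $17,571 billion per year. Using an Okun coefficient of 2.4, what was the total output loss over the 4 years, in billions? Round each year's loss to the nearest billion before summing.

Year 2002: gap = -2.4 × (9.7 - 5.7) = -9.6%, loss ≈ 17571 × 9.6/100 ≈ 1687.
Year 2003: gap = -2.4 × (7.45 - 5.7) = -4.2%, loss ≈ 17571 × 4.2/100 ≈ 738.
Year 2004: gap = -2.4 × (7.51 - 5.7) = -4.344%, loss ≈ 17571 × 4.344/100 ≈ 763.
Year 2005: gap = -2.4 × (7.45 - 5.7) = -4.2%, loss ≈ 17571 × 4.2/100 ≈ 738.
Total lost output = 1687 + 738 + 763 + 738 = 3926 billion.

$3,926 billion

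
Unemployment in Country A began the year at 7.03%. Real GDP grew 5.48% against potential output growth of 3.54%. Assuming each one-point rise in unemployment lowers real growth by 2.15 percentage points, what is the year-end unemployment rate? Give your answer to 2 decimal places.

6.13%

Growth-rate Okun's law: g_Y = g_Y* - β × Δu, so Δu = (g_Y* - g_Y)/β.
Δu = (3.54 - 5.48)/2.15 = -1.94/2.15 = -0.90 percentage points.
Year-end unemployment = 7.03 - 0.9 = 6.13%.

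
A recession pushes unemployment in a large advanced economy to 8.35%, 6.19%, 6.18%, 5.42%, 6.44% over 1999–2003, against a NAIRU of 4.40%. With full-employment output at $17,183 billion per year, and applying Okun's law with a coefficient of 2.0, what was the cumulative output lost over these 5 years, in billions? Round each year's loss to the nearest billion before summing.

Year 1999: gap = -2.0 × (8.35 - 4.4) = -7.9%, loss ≈ 17183 × 7.9/100 ≈ 1357.
Year 2000: gap = -2.0 × (6.19 - 4.4) = -3.58%, loss ≈ 17183 × 3.58/100 ≈ 615.
Year 2001: gap = -2.0 × (6.18 - 4.4) = -3.56%, loss ≈ 17183 × 3.56/100 ≈ 612.
Year 2002: gap = -2.0 × (5.42 - 4.4) = -2.04%, loss ≈ 17183 × 2.04/100 ≈ 351.
Year 2003: gap = -2.0 × (6.44 - 4.4) = -4.08%, loss ≈ 17183 × 4.08/100 ≈ 701.
Total lost output = 1357 + 615 + 612 + 351 + 701 = 3636 billion.

$3,636 billion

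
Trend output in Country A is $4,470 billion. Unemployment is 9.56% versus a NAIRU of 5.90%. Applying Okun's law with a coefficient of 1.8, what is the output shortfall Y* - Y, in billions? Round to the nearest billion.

Output gap = -1.8 × (9.56 - 5.9) = -1.8 × 3.66 = -6.588%.
Actual GDP ≈ 4470 × 0.93412 ≈ 4176 billion, so the shortfall is 4470 - 4176 = 294 billion.

$294 billion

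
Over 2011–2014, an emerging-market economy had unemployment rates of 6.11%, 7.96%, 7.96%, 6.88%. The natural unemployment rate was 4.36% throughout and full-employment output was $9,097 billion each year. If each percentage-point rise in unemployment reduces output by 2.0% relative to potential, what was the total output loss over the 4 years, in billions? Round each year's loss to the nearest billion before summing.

$2,086 billion

Year 2011: gap = -2.0 × (6.11 - 4.36) = -3.5%, loss ≈ 9097 × 3.5/100 ≈ 318.
Year 2012: gap = -2.0 × (7.96 - 4.36) = -7.2%, loss ≈ 9097 × 7.2/100 ≈ 655.
Year 2013: gap = -2.0 × (7.96 - 4.36) = -7.2%, loss ≈ 9097 × 7.2/100 ≈ 655.
Year 2014: gap = -2.0 × (6.88 - 4.36) = -5.04%, loss ≈ 9097 × 5.04/100 ≈ 458.
Total lost output = 318 + 655 + 655 + 458 = 2086 billion.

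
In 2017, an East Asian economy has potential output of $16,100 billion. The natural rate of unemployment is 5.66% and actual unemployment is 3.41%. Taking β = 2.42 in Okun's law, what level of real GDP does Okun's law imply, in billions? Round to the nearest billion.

Unemployment gap = 3.41 - 5.66 = -2.25 points, so the output gap is -2.42 × (-2.25) = 5.445%.
Actual GDP = 16100 × (1 + 5.445/100) = 16100 × 1.05445 ≈ 16977 billion.

$16,977 billion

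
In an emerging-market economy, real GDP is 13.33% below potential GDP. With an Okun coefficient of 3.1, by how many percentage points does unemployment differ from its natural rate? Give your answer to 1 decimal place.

Okun's law: output gap = -β × (u - u*), so u - u* = -(output gap)/β.
u - u* = -(-13.33)/3.1 = 4.3 percentage points.

4.3 percentage points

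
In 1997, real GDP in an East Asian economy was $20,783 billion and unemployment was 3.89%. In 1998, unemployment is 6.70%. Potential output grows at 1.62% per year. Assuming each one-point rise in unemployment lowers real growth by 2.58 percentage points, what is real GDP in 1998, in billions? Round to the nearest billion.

$19,613 billion

Δu = 6.7 - 3.89 = 2.81 points.
Okun's law (growth form): g_Y = g_Y* - β × Δu = 1.62 - 2.58 × (2.81) = 1.62 - 7.2498 = -5.6298%.
Real GDP in the next year = 20783 × (1 - 5.6298/100) = 20783 × 0.943702 ≈ 19613 billion.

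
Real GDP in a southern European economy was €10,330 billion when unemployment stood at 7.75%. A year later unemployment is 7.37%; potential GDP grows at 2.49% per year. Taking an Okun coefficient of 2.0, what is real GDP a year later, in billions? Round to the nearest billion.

€10,666 billion

Δu = 7.37 - 7.75 = -0.38 points.
Okun's law (growth form): g_Y = g_Y* - β × Δu = 2.49 - 2.0 × (-0.38) = 2.49 + 0.76 = 3.25%.
Real GDP in the next year = 10330 × (1 + 3.25/100) = 10330 × 1.0325 ≈ 10666 billion.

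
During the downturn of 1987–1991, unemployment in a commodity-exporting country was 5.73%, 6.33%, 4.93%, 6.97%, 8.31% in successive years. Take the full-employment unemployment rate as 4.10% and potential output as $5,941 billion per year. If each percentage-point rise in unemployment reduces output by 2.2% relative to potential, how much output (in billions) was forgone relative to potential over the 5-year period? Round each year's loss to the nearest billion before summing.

Year 1987: gap = -2.2 × (5.73 - 4.1) = -3.586%, loss ≈ 5941 × 3.586/100 ≈ 213.
Year 1988: gap = -2.2 × (6.33 - 4.1) = -4.906%, loss ≈ 5941 × 4.906/100 ≈ 291.
Year 1989: gap = -2.2 × (4.93 - 4.1) = -1.826%, loss ≈ 5941 × 1.826/100 ≈ 108.
Year 1990: gap = -2.2 × (6.97 - 4.1) = -6.314%, loss ≈ 5941 × 6.314/100 ≈ 375.
Year 1991: gap = -2.2 × (8.31 - 4.1) = -9.262%, loss ≈ 5941 × 9.262/100 ≈ 550.
Total lost output = 213 + 291 + 108 + 375 + 550 = 1537 billion.

$1,537 billion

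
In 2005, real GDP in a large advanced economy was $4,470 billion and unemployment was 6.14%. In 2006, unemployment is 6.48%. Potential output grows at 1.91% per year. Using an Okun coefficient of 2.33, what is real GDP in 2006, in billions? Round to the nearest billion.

$4,520 billion

Δu = 6.48 - 6.14 = 0.34 points.
Okun's law (growth form): g_Y = g_Y* - β × Δu = 1.91 - 2.33 × (0.34) = 1.91 - 0.7922 = 1.1178%.
Real GDP in the next year = 4470 × (1 + 1.1178/100) = 4470 × 1.011178 ≈ 4520 billion.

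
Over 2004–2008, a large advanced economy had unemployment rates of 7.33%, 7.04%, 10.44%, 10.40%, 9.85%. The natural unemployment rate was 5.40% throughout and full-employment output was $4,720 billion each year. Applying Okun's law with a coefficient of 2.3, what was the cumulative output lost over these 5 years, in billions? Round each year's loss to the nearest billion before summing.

$1,961 billion

Year 2004: gap = -2.3 × (7.33 - 5.4) = -4.439%, loss ≈ 4720 × 4.439/100 ≈ 210.
Year 2005: gap = -2.3 × (7.04 - 5.4) = -3.772%, loss ≈ 4720 × 3.772/100 ≈ 178.
Year 2006: gap = -2.3 × (10.44 - 5.4) = -11.592%, loss ≈ 4720 × 11.592/100 ≈ 547.
Year 2007: gap = -2.3 × (10.4 - 5.4) = -11.5%, loss ≈ 4720 × 11.5/100 ≈ 543.
Year 2008: gap = -2.3 × (9.85 - 5.4) = -10.235%, loss ≈ 4720 × 10.235/100 ≈ 483.
Total lost output = 210 + 178 + 547 + 543 + 483 = 1961 billion.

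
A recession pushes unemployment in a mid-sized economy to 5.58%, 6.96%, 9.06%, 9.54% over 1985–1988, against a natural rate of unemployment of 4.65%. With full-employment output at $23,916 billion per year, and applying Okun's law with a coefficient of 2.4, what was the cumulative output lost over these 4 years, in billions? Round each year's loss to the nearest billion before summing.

Year 1985: gap = -2.4 × (5.58 - 4.65) = -2.232%, loss ≈ 23916 × 2.232/100 ≈ 534.
Year 1986: gap = -2.4 × (6.96 - 4.65) = -5.544%, loss ≈ 23916 × 5.544/100 ≈ 1326.
Year 1987: gap = -2.4 × (9.06 - 4.65) = -10.584%, loss ≈ 23916 × 10.584/100 ≈ 2531.
Year 1988: gap = -2.4 × (9.54 - 4.65) = -11.736%, loss ≈ 23916 × 11.736/100 ≈ 2807.
Total lost output = 534 + 1326 + 2531 + 2807 = 7198 billion.

$7,198 billion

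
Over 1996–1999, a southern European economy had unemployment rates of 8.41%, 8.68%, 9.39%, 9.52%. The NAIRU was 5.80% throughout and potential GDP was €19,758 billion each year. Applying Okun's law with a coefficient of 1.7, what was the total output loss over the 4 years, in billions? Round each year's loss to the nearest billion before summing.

Year 1996: gap = -1.7 × (8.41 - 5.8) = -4.437%, loss ≈ 19758 × 4.437/100 ≈ 877.
Year 1997: gap = -1.7 × (8.68 - 5.8) = -4.896%, loss ≈ 19758 × 4.896/100 ≈ 967.
Year 1998: gap = -1.7 × (9.39 - 5.8) = -6.103%, loss ≈ 19758 × 6.103/100 ≈ 1206.
Year 1999: gap = -1.7 × (9.52 - 5.8) = -6.324%, loss ≈ 19758 × 6.324/100 ≈ 1249.
Total lost output = 877 + 967 + 1206 + 1249 = 4299 billion.

€4,299 billion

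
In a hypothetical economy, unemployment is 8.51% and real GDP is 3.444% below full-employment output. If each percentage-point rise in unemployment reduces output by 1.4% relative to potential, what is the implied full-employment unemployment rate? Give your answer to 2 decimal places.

From Okun's law, u - u* = -(output gap)/β = -(-3.444)/1.4 = 2.46 points.
So u* = 8.51 - 2.46 = 6.05%.

6.05%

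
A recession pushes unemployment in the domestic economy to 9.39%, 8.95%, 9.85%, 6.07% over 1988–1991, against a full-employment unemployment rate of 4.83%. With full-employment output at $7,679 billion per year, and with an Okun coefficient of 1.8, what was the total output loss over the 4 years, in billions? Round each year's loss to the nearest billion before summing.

Year 1988: gap = -1.8 × (9.39 - 4.83) = -8.208%, loss ≈ 7679 × 8.208/100 ≈ 630.
Year 1989: gap = -1.8 × (8.95 - 4.83) = -7.416%, loss ≈ 7679 × 7.416/100 ≈ 569.
Year 1990: gap = -1.8 × (9.85 - 4.83) = -9.036%, loss ≈ 7679 × 9.036/100 ≈ 694.
Year 1991: gap = -1.8 × (6.07 - 4.83) = -2.232%, loss ≈ 7679 × 2.232/100 ≈ 171.
Total lost output = 630 + 569 + 694 + 171 = 2064 billion.

$2,064 billion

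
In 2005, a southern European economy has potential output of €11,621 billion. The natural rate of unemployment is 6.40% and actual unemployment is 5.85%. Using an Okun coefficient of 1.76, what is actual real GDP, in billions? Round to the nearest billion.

€11,733 billion

Unemployment gap = 5.85 - 6.4 = -0.55 points, so the output gap is -1.76 × (-0.55) = 0.968%.
Actual GDP = 11621 × (1 + 0.968/100) = 11621 × 1.00968 ≈ 11733 billion.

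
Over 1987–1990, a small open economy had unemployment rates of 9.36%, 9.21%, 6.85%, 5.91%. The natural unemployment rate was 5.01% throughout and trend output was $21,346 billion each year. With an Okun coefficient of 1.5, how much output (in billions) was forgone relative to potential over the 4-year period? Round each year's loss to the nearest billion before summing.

Year 1987: gap = -1.5 × (9.36 - 5.01) = -6.525%, loss ≈ 21346 × 6.525/100 ≈ 1393.
Year 1988: gap = -1.5 × (9.21 - 5.01) = -6.3%, loss ≈ 21346 × 6.3/100 ≈ 1345.
Year 1989: gap = -1.5 × (6.85 - 5.01) = -2.76%, loss ≈ 21346 × 2.76/100 ≈ 589.
Year 1990: gap = -1.5 × (5.91 - 5.01) = -1.35%, loss ≈ 21346 × 1.35/100 ≈ 288.
Total lost output = 1393 + 1345 + 589 + 288 = 3615 billion.

$3,615 billion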